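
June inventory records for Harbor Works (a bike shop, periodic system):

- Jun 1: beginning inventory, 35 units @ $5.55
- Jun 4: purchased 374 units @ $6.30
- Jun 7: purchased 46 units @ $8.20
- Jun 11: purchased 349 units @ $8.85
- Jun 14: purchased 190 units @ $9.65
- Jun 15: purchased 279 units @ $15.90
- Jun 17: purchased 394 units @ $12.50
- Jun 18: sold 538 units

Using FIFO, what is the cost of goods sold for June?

Jun 18, 538 sold [FIFO — oldest first]: 35 @ $5.55 + 374 @ $6.30 + 46 @ $8.20 + 83 @ $8.85 = $3,662.20
Ending inventory: 266 @ $8.85 + 190 @ $9.65 + 279 @ $15.90 + 394 @ $12.50 = $13,548.70
Check: goods available $17,210.90 = COGS $3,662.20 + ending $13,548.70

COGS = $3,662.20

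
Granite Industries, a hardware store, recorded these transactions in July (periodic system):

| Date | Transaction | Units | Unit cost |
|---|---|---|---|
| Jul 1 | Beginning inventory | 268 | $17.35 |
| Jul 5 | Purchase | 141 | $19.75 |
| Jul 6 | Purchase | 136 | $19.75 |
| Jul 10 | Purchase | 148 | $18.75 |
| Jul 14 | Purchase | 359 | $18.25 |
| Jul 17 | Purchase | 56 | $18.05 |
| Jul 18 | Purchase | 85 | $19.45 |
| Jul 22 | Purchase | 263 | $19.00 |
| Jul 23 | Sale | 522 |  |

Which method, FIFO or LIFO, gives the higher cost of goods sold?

FIFO COGS: 268 @ $17.35 + 141 @ $19.75 + 113 @ $19.75 = $9,666.30
LIFO COGS: 263 @ $19.00 + 85 @ $19.45 + 56 @ $18.05 + 118 @ $18.25 = $9,814.55

LIFO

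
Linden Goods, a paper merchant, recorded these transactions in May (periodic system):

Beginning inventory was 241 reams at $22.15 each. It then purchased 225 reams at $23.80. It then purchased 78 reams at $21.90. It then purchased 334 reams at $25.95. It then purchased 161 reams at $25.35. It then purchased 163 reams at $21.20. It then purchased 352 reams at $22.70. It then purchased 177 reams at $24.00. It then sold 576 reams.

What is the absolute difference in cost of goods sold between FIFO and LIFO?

FIFO COGS: 241 @ $22.15 + 225 @ $23.80 + 78 @ $21.90 + 32 @ $25.95 = $13,231.75
LIFO COGS: 177 @ $24.00 + 352 @ $22.70 + 47 @ $21.20 = $13,234.80
Difference = |$13,231.75 − $13,234.80| = $3.05

$3.05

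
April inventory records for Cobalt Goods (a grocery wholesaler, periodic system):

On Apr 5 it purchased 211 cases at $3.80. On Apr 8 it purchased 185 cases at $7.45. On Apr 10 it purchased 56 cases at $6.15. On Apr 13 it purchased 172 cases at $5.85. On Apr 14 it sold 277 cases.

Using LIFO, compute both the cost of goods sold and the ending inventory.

COGS = $1,715.65; ending inventory = $1,815.00

Apr 14, 277 sold [LIFO — newest first]: 172 @ $5.85 + 56 @ $6.15 + 49 @ $7.45 = $1,715.65
Ending inventory: 211 @ $3.80 + 136 @ $7.45 = $1,815.00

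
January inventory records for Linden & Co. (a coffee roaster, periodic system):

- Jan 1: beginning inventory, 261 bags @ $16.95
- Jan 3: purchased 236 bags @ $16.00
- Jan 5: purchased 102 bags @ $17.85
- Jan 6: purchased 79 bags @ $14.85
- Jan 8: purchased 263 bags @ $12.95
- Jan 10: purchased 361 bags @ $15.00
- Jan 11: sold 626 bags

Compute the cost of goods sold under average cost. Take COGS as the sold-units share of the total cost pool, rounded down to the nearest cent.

Jan 11, sell 626: 626/1302 × $20,014.65 → $9,623.01
Ending inventory (cost pool remaining) = $10,391.64

COGS = $9,623.01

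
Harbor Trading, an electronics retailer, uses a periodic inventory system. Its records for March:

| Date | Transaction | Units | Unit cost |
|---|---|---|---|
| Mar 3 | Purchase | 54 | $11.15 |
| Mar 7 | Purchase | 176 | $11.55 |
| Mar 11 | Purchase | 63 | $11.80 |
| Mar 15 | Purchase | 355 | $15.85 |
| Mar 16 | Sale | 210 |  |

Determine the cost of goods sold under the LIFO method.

COGS = $3,328.50

Mar 16, 210 sold [LIFO — newest first]: 210 @ $15.85 = $3,328.50
Ending inventory: 54 @ $11.15 + 176 @ $11.55 + 63 @ $11.80 + 145 @ $15.85 = $5,676.55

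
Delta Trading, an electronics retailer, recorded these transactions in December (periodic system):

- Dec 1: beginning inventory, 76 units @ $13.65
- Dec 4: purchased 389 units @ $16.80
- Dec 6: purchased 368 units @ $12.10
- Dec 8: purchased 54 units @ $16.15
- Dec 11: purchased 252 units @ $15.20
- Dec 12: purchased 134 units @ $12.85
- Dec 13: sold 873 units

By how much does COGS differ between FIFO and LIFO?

FIFO COGS: 76 @ $13.65 + 389 @ $16.80 + 368 @ $12.10 + 40 @ $16.15 = $12,671.40
LIFO COGS: 134 @ $12.85 + 252 @ $15.20 + 54 @ $16.15 + 368 @ $12.10 + 65 @ $16.80 = $11,969.20
Difference = |$12,671.40 − $11,969.20| = $702.20

$702.20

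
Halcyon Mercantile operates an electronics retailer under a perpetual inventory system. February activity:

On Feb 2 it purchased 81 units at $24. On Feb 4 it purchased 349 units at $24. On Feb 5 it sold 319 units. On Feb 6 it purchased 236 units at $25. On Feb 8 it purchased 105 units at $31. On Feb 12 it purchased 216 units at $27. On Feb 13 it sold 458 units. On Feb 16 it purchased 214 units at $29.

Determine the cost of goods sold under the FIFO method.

Feb 5, 319 sold [FIFO — oldest first]: 81 @ $24 + 238 @ $24 = $7,656
Feb 13, 458 sold [FIFO — oldest first]: 111 @ $24 + 236 @ $25 + 105 @ $31 + 6 @ $27 = $11,981
Total COGS = $7,656 + $11,981 = $19,637
Ending inventory: 210 @ $27 + 214 @ $29 = $11,876
Check: goods available $31,513 = COGS $19,637 + ending $11,876

COGS = $19,637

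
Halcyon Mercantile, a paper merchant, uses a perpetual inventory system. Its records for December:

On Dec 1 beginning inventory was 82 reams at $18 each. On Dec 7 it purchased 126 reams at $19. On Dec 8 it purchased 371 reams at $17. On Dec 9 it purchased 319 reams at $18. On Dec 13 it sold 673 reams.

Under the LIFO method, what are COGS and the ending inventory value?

COGS = $11,760; ending inventory = $4,159

Dec 13, 673 sold [LIFO — newest first]: 319 @ $18 + 354 @ $17 = $11,760
Ending inventory: 82 @ $18 + 126 @ $19 + 17 @ $17 = $4,159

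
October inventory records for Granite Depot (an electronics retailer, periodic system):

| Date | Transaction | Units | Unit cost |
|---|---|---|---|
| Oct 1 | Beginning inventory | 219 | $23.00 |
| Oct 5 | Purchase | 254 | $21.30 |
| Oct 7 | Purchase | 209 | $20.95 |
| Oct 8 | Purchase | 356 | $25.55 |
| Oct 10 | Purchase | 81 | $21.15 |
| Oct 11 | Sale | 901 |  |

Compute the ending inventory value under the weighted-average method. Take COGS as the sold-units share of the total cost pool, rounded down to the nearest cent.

Oct 11, sell 901: 901/1119 × $25,634.70 → $20,640.62
Ending inventory (cost pool remaining) = $4,994.08

Ending inventory = $4,994.08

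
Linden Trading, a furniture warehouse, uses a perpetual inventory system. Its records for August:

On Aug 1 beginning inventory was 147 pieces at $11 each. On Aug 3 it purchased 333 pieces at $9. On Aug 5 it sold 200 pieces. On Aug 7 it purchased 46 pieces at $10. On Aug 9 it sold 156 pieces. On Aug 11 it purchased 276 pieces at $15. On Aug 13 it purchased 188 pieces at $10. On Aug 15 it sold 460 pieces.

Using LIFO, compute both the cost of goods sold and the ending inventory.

Aug 5, 200 sold [LIFO — newest first]: 200 @ $9 = $1,800
Aug 9, 156 sold [LIFO — newest first]: 46 @ $10 + 110 @ $9 = $1,450
Aug 15, 460 sold [LIFO — newest first]: 188 @ $10 + 272 @ $15 = $5,960
Total COGS = $1,800 + $1,450 + $5,960 = $9,210
Ending inventory: 147 @ $11 + 23 @ $9 + 4 @ $15 = $1,884
Check: goods available $11,094 = COGS $9,210 + ending $1,884

COGS = $9,210; ending inventory = $1,884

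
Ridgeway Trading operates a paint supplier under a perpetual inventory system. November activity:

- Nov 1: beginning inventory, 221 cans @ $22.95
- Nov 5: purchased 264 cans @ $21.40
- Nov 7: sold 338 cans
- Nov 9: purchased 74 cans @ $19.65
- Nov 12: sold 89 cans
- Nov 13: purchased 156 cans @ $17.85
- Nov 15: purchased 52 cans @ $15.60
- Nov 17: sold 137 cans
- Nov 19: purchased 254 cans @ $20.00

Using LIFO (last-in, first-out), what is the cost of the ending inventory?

Nov 7, 338 sold [LIFO — newest first]: 264 @ $21.40 + 74 @ $22.95 = $7,347.90
Nov 12, 89 sold [LIFO — newest first]: 74 @ $19.65 + 15 @ $22.95 = $1,798.35
Nov 17, 137 sold [LIFO — newest first]: 52 @ $15.60 + 85 @ $17.85 = $2,328.45
Total COGS = $7,347.90 + $1,798.35 + $2,328.45 = $11,474.70
Ending inventory: 132 @ $22.95 + 71 @ $17.85 + 254 @ $20.00 = $9,376.75
Check: goods available $20,851.45 = COGS $11,474.70 + ending $9,376.75

Ending inventory = $9,376.75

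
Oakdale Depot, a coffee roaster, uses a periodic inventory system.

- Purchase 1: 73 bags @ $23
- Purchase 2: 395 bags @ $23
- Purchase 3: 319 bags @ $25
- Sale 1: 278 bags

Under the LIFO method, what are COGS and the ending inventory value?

Sale 1 (278) [LIFO — newest first]: 278 @ $25 = $6,950
Ending inventory: 73 @ $23 + 395 @ $23 + 41 @ $25 = $11,789

COGS = $6,950; ending inventory = $11,789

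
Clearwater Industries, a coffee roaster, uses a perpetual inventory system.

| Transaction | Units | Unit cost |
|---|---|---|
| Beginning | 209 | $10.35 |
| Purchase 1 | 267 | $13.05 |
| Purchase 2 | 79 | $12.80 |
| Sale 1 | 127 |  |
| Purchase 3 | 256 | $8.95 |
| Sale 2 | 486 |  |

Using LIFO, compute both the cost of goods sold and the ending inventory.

Sale 1 (127) [LIFO — newest first]: 79 @ $12.80 + 48 @ $13.05 = $1,637.60
Sale 2 (486) [LIFO — newest first]: 256 @ $8.95 + 219 @ $13.05 + 11 @ $10.35 = $5,263.00
Total COGS = $1,637.60 + $5,263.00 = $6,900.60
Ending inventory: 198 @ $10.35 = $2,049.30

COGS = $6,900.60; ending inventory = $2,049.30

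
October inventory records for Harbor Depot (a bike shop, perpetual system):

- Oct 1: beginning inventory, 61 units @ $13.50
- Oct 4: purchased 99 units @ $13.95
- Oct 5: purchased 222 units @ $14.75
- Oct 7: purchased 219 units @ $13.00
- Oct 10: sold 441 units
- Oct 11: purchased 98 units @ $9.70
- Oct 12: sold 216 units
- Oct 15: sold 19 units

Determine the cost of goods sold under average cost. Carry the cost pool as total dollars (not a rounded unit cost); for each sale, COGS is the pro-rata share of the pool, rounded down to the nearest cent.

COGS = $8,994.30

After Oct 1: 61 on hand, pool $823.50 (≈ $13.5000 each)
After Oct 4: 160 on hand, pool $2,204.55 (≈ $13.7784 each)
After Oct 5: 382 on hand, pool $5,479.05 (≈ $14.3431 each)
After Oct 7: 601 on hand, pool $8,326.05 (≈ $13.8537 each)
Oct 10, sell 441: 441/601 × $8,326.05 → $6,109.46
After Oct 11: 258 on hand, pool $3,167.19 (≈ $12.2759 each)
Oct 12, sell 216: 216/258 × $3,167.19 → $2,651.60
Oct 15, sell 19: 19/42 × $515.59 → $233.24
Total COGS = $6,109.46 + $2,651.60 + $233.24 = $8,994.30
Ending inventory (cost pool remaining) = $282.35
Check: goods available $9,276.65 = COGS $8,994.30 + ending $282.35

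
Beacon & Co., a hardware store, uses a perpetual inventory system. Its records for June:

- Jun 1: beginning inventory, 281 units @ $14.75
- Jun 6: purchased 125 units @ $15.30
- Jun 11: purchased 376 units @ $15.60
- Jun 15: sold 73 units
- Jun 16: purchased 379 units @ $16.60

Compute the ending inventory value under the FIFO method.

Ending inventory = $17,137.50

Jun 15, 73 sold [FIFO — oldest first]: 73 @ $14.75 = $1,076.75
Ending inventory: 208 @ $14.75 + 125 @ $15.30 + 376 @ $15.60 + 379 @ $16.60 = $17,137.50
Check: goods available $18,214.25 = COGS $1,076.75 + ending $17,137.50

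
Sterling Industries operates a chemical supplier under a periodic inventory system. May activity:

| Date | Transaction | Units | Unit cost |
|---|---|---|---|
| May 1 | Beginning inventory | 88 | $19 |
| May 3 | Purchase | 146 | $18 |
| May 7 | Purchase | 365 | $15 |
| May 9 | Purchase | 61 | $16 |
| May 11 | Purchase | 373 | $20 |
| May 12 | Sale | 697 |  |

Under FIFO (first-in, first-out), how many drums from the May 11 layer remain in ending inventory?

336

May 12, 697 sold [FIFO — oldest first]: 88 @ $19 + 146 @ $18 + 365 @ $15 + 61 @ $16 + 37 @ $20 = $11,491
Ending inventory: 336 @ $20 = $6,720
Check: goods available $18,211 = COGS $11,491 + ending $6,720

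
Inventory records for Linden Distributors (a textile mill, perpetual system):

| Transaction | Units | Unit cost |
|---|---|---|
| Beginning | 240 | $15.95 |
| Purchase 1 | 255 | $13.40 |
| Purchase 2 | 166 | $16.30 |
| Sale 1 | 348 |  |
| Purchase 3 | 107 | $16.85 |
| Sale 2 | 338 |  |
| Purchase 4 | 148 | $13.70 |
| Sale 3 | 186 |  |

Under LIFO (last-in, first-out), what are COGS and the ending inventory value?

COGS = $13,079.55; ending inventory = $701.80

Sale 1 (348) [LIFO — newest first]: 166 @ $16.30 + 182 @ $13.40 = $5,144.60
Sale 2 (338) [LIFO — newest first]: 107 @ $16.85 + 73 @ $13.40 + 158 @ $15.95 = $5,301.25
Sale 3 (186) [LIFO — newest first]: 148 @ $13.70 + 38 @ $15.95 = $2,633.70
Total COGS = $5,144.60 + $5,301.25 + $2,633.70 = $13,079.55
Ending inventory: 44 @ $15.95 = $701.80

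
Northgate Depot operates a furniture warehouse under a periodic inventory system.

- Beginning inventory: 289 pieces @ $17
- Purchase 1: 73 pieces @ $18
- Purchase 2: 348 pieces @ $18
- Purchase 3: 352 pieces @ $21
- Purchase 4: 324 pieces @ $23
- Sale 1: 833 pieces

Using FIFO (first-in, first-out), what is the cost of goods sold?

Sale 1 (833) [FIFO — oldest first]: 289 @ $17 + 73 @ $18 + 348 @ $18 + 123 @ $21 = $15,074
Ending inventory: 229 @ $21 + 324 @ $23 = $12,261

COGS = $15,074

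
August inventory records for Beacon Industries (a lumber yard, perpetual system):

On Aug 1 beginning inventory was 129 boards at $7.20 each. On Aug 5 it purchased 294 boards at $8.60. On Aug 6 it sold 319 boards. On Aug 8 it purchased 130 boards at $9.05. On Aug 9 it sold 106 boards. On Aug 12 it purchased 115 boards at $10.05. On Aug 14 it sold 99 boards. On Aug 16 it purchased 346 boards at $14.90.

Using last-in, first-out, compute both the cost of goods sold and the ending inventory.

COGS = $4,662.65; ending inventory = $6,282.20

Aug 6, 319 sold [LIFO — newest first]: 294 @ $8.60 + 25 @ $7.20 = $2,708.40
Aug 9, 106 sold [LIFO — newest first]: 106 @ $9.05 = $959.30
Aug 14, 99 sold [LIFO — newest first]: 99 @ $10.05 = $994.95
Total COGS = $2,708.40 + $959.30 + $994.95 = $4,662.65
Ending inventory: 104 @ $7.20 + 24 @ $9.05 + 16 @ $10.05 + 346 @ $14.90 = $6,282.20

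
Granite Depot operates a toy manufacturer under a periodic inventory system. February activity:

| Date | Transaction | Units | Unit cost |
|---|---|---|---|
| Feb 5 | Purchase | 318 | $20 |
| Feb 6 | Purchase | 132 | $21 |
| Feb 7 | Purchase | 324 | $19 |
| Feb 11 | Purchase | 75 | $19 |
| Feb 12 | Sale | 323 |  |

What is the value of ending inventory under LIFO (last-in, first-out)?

Ending inventory = $10,576

Feb 12, 323 sold [LIFO — newest first]: 75 @ $19 + 248 @ $19 = $6,137
Ending inventory: 318 @ $20 + 132 @ $21 + 76 @ $19 = $10,576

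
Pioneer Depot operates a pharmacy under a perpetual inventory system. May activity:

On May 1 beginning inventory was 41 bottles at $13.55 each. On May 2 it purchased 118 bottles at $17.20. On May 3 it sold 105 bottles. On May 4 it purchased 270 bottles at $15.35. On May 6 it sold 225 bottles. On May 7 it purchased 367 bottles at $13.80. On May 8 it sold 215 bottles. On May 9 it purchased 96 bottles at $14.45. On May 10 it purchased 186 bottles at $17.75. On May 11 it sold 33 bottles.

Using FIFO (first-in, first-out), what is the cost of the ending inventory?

Ending inventory = $7,697.10

May 3, 105 sold [FIFO — oldest first]: 41 @ $13.55 + 64 @ $17.20 = $1,656.35
May 6, 225 sold [FIFO — oldest first]: 54 @ $17.20 + 171 @ $15.35 = $3,553.65
May 8, 215 sold [FIFO — oldest first]: 99 @ $15.35 + 116 @ $13.80 = $3,120.45
May 11, 33 sold [FIFO — oldest first]: 33 @ $13.80 = $455.40
Total COGS = $1,656.35 + $3,553.65 + $3,120.45 + $455.40 = $8,785.85
Ending inventory: 218 @ $13.80 + 96 @ $14.45 + 186 @ $17.75 = $7,697.10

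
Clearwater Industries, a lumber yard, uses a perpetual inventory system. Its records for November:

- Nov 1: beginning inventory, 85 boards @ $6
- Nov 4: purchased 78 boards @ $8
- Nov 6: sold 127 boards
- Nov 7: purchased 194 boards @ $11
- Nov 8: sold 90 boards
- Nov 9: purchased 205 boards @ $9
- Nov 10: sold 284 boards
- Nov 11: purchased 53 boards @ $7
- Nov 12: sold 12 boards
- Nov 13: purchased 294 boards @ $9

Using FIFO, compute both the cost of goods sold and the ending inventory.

COGS = $4,672; ending inventory = $3,458

Nov 6, 127 sold [FIFO — oldest first]: 85 @ $6 + 42 @ $8 = $846
Nov 8, 90 sold [FIFO — oldest first]: 36 @ $8 + 54 @ $11 = $882
Nov 10, 284 sold [FIFO — oldest first]: 140 @ $11 + 144 @ $9 = $2,836
Nov 12, 12 sold [FIFO — oldest first]: 12 @ $9 = $108
Total COGS = $846 + $882 + $2,836 + $108 = $4,672
Ending inventory: 49 @ $9 + 53 @ $7 + 294 @ $9 = $3,458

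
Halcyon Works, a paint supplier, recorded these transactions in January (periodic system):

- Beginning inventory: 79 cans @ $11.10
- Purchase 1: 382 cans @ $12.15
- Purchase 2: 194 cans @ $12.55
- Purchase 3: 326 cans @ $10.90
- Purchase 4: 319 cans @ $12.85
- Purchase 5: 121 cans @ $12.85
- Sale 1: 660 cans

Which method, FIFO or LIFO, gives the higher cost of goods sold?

FIFO COGS: 79 @ $11.10 + 382 @ $12.15 + 194 @ $12.55 + 5 @ $10.90 = $8,007.40
LIFO COGS: 121 @ $12.85 + 319 @ $12.85 + 220 @ $10.90 = $8,052.00

LIFO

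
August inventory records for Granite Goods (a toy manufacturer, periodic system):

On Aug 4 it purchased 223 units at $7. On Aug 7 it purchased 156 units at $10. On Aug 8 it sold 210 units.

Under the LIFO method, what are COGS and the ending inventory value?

COGS = $1,938; ending inventory = $1,183

Aug 8, 210 sold [LIFO — newest first]: 156 @ $10 + 54 @ $7 = $1,938
Ending inventory: 169 @ $7 = $1,183
Check: goods available $3,121 = COGS $1,938 + ending $1,183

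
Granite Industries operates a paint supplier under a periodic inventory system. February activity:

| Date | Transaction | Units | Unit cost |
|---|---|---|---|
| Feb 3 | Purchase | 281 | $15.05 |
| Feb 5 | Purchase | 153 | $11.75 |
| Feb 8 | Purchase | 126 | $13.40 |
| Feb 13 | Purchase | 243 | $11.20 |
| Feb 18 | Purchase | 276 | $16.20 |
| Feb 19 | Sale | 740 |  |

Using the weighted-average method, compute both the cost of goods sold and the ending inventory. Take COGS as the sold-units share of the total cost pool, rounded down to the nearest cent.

COGS = $10,224.20; ending inventory = $4,683.80

Feb 19, sell 740: 740/1079 × $14,908.00 → $10,224.20
Ending inventory (cost pool remaining) = $4,683.80
Check: goods available $14,908.00 = COGS $10,224.20 + ending $4,683.80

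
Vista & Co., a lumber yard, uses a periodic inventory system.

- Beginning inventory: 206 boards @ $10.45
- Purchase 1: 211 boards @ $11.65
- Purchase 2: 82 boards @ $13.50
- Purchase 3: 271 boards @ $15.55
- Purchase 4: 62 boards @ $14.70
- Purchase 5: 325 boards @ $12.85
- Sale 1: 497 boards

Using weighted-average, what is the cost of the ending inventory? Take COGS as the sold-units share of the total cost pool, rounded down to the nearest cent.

Ending inventory = $8,567.77

Sale 1, sell 497: 497/1157 × $15,019.55 → $6,451.78
Ending inventory (cost pool remaining) = $8,567.77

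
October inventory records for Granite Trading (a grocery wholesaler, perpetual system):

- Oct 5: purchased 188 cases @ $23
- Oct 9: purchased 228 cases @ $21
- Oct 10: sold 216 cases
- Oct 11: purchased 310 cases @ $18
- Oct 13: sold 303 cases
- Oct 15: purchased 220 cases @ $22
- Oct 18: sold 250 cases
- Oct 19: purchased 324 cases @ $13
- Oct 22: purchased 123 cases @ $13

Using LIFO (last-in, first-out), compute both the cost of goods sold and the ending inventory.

Oct 10, 216 sold [LIFO — newest first]: 216 @ $21 = $4,536
Oct 13, 303 sold [LIFO — newest first]: 303 @ $18 = $5,454
Oct 18, 250 sold [LIFO — newest first]: 220 @ $22 + 7 @ $18 + 12 @ $21 + 11 @ $23 = $5,471
Total COGS = $4,536 + $5,454 + $5,471 = $15,461
Ending inventory: 177 @ $23 + 324 @ $13 + 123 @ $13 = $9,882
Check: goods available $25,343 = COGS $15,461 + ending $9,882

COGS = $15,461; ending inventory = $9,882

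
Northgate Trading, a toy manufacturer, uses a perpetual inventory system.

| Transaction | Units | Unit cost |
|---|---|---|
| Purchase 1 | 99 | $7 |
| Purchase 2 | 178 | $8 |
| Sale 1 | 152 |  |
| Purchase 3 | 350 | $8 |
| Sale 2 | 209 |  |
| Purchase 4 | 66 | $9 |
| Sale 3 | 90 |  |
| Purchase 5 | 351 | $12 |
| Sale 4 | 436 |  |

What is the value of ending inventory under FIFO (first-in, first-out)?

Ending inventory = $1,884

Sale 1 (152) [FIFO — oldest first]: 99 @ $7 + 53 @ $8 = $1,117
Sale 2 (209) [FIFO — oldest first]: 125 @ $8 + 84 @ $8 = $1,672
Sale 3 (90) [FIFO — oldest first]: 90 @ $8 = $720
Sale 4 (436) [FIFO — oldest first]: 176 @ $8 + 66 @ $9 + 194 @ $12 = $4,330
Total COGS = $1,117 + $1,672 + $720 + $4,330 = $7,839
Ending inventory: 157 @ $12 = $1,884
Check: goods available $9,723 = COGS $7,839 + ending $1,884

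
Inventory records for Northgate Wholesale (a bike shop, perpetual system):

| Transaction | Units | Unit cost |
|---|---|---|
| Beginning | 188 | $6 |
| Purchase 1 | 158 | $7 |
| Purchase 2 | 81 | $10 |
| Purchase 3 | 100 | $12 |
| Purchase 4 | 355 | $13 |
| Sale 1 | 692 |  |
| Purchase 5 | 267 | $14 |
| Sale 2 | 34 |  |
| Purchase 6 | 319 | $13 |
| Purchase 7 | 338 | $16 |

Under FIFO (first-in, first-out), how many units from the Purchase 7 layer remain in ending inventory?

338

Sale 1 (692) [FIFO — oldest first]: 188 @ $6 + 158 @ $7 + 81 @ $10 + 100 @ $12 + 165 @ $13 = $6,389
Sale 2 (34) [FIFO — oldest first]: 34 @ $13 = $442
Total COGS = $6,389 + $442 = $6,831
Ending inventory: 156 @ $13 + 267 @ $14 + 319 @ $13 + 338 @ $16 = $15,321
Check: goods available $22,152 = COGS $6,831 + ending $15,321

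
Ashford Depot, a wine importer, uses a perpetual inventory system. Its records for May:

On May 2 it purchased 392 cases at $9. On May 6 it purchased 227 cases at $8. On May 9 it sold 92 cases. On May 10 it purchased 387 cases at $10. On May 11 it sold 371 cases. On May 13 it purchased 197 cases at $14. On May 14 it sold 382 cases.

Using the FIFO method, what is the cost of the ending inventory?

May 9, 92 sold [FIFO — oldest first]: 92 @ $9 = $828
May 11, 371 sold [FIFO — oldest first]: 300 @ $9 + 71 @ $8 = $3,268
May 14, 382 sold [FIFO — oldest first]: 156 @ $8 + 226 @ $10 = $3,508
Total COGS = $828 + $3,268 + $3,508 = $7,604
Ending inventory: 161 @ $10 + 197 @ $14 = $4,368

Ending inventory = $4,368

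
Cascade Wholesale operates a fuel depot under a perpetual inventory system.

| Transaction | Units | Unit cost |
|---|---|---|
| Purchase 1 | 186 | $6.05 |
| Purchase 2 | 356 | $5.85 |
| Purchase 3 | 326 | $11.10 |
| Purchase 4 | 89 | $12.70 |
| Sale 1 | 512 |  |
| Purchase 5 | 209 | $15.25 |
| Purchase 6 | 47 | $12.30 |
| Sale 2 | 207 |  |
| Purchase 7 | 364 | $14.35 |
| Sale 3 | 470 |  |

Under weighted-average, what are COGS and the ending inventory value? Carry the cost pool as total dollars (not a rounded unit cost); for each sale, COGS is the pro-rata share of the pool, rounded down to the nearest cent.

After Purchase 1: 186 on hand, pool $1,125.30 (≈ $6.0500 each)
After Purchase 2: 542 on hand, pool $3,207.90 (≈ $5.9186 each)
After Purchase 3: 868 on hand, pool $6,826.50 (≈ $7.8646 each)
After Purchase 4: 957 on hand, pool $7,956.80 (≈ $8.3143 each)
Sale 1, sell 512: 512/957 × $7,956.80 → $4,256.92
After Purchase 5: 654 on hand, pool $6,887.13 (≈ $10.5308 each)
After Purchase 6: 701 on hand, pool $7,465.23 (≈ $10.6494 each)
Sale 2, sell 207: 207/701 × $7,465.23 → $2,204.42
After Purchase 7: 858 on hand, pool $10,484.21 (≈ $12.2194 each)
Sale 3, sell 470: 470/858 × $10,484.21 → $5,743.09
Total COGS = $4,256.92 + $2,204.42 + $5,743.09 = $12,204.43
Ending inventory (cost pool remaining) = $4,741.12
Check: goods available $16,945.55 = COGS $12,204.43 + ending $4,741.12

COGS = $12,204.43; ending inventory = $4,741.12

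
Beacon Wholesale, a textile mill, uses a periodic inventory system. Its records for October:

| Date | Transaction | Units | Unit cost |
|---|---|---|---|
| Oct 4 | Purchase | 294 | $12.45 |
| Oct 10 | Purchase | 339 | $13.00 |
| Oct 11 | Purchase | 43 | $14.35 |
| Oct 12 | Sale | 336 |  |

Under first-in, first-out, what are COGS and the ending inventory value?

Oct 12, 336 sold [FIFO — oldest first]: 294 @ $12.45 + 42 @ $13.00 = $4,206.30
Ending inventory: 297 @ $13.00 + 43 @ $14.35 = $4,478.05

COGS = $4,206.30; ending inventory = $4,478.05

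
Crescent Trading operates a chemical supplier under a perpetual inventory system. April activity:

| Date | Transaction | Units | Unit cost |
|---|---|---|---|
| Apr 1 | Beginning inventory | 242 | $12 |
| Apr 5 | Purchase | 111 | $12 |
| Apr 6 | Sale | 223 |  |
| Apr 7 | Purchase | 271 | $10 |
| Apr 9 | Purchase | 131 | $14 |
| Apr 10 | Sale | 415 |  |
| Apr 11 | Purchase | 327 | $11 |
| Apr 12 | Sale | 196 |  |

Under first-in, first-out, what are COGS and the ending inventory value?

Apr 6, 223 sold [FIFO — oldest first]: 223 @ $12 = $2,676
Apr 10, 415 sold [FIFO — oldest first]: 19 @ $12 + 111 @ $12 + 271 @ $10 + 14 @ $14 = $4,466
Apr 12, 196 sold [FIFO — oldest first]: 117 @ $14 + 79 @ $11 = $2,507
Total COGS = $2,676 + $4,466 + $2,507 = $9,649
Ending inventory: 248 @ $11 = $2,728

COGS = $9,649; ending inventory = $2,728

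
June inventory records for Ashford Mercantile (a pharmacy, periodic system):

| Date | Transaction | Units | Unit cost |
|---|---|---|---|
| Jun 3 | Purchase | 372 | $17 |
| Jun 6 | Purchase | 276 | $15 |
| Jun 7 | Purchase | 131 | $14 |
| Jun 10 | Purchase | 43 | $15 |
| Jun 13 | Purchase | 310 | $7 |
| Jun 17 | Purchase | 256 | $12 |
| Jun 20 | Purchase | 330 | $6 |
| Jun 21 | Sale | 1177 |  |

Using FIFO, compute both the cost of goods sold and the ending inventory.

Jun 21, 1177 sold [FIFO — oldest first]: 372 @ $17 + 276 @ $15 + 131 @ $14 + 43 @ $15 + 310 @ $7 + 45 @ $12 = $15,653
Ending inventory: 211 @ $12 + 330 @ $6 = $4,512

COGS = $15,653; ending inventory = $4,512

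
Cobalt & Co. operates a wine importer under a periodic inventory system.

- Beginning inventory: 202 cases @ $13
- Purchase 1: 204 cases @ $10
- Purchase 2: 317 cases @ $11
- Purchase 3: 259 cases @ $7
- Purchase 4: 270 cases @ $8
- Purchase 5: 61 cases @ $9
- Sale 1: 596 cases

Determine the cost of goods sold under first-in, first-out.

Sale 1 (596) [FIFO — oldest first]: 202 @ $13 + 204 @ $10 + 190 @ $11 = $6,756
Ending inventory: 127 @ $11 + 259 @ $7 + 270 @ $8 + 61 @ $9 = $5,919

COGS = $6,756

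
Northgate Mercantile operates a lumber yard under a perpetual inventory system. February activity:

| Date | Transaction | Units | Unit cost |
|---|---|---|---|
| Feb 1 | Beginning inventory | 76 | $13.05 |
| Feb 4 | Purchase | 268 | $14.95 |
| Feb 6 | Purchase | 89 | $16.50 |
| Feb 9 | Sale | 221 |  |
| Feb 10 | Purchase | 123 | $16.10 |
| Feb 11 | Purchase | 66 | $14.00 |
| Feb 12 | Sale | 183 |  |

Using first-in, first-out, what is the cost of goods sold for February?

COGS = $5,988.40

Feb 9, 221 sold [FIFO — oldest first]: 76 @ $13.05 + 145 @ $14.95 = $3,159.55
Feb 12, 183 sold [FIFO — oldest first]: 123 @ $14.95 + 60 @ $16.50 = $2,828.85
Total COGS = $3,159.55 + $2,828.85 = $5,988.40
Ending inventory: 29 @ $16.50 + 123 @ $16.10 + 66 @ $14.00 = $3,382.80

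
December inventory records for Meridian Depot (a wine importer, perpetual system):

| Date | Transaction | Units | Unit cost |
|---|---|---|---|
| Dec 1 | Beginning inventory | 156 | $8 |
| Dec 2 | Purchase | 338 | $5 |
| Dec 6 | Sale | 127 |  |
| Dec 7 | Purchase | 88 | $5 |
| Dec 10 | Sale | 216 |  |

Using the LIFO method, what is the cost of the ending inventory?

Ending inventory = $1,663

Dec 6, 127 sold [LIFO — newest first]: 127 @ $5 = $635
Dec 10, 216 sold [LIFO — newest first]: 88 @ $5 + 128 @ $5 = $1,080
Total COGS = $635 + $1,080 = $1,715
Ending inventory: 156 @ $8 + 83 @ $5 = $1,663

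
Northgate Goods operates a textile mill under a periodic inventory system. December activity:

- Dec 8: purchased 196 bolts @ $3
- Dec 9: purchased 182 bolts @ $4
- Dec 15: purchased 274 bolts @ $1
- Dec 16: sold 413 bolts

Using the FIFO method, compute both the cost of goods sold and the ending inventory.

COGS = $1,351; ending inventory = $239

Dec 16, 413 sold [FIFO — oldest first]: 196 @ $3 + 182 @ $4 + 35 @ $1 = $1,351
Ending inventory: 239 @ $1 = $239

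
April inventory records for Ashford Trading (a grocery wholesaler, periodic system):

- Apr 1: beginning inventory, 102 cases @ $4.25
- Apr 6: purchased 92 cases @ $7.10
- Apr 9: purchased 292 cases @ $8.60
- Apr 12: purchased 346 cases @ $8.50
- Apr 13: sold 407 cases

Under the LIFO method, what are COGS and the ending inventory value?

COGS = $3,465.60; ending inventory = $3,073.30

Apr 13, 407 sold [LIFO — newest first]: 346 @ $8.50 + 61 @ $8.60 = $3,465.60
Ending inventory: 102 @ $4.25 + 92 @ $7.10 + 231 @ $8.60 = $3,073.30
Check: goods available $6,538.90 = COGS $3,465.60 + ending $3,073.30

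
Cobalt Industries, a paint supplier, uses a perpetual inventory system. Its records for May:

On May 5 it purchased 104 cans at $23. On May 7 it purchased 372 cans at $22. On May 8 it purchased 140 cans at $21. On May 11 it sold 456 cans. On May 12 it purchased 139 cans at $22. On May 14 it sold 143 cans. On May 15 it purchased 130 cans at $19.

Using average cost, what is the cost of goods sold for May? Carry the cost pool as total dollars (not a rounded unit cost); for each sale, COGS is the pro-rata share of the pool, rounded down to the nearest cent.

COGS = $13,146.87

After May 5: 104 on hand, pool $2,392.00 (≈ $23.0000 each)
After May 7: 476 on hand, pool $10,576.00 (≈ $22.2185 each)
After May 8: 616 on hand, pool $13,516.00 (≈ $21.9416 each)
May 11, sell 456: 456/616 × $13,516.00 → $10,005.35
After May 12: 299 on hand, pool $6,568.65 (≈ $21.9687 each)
May 14, sell 143: 143/299 × $6,568.65 → $3,141.52
After May 15: 286 on hand, pool $5,897.13 (≈ $20.6193 each)
Total COGS = $10,005.35 + $3,141.52 = $13,146.87
Ending inventory (cost pool remaining) = $5,897.13
Check: goods available $19,044.00 = COGS $13,146.87 + ending $5,897.13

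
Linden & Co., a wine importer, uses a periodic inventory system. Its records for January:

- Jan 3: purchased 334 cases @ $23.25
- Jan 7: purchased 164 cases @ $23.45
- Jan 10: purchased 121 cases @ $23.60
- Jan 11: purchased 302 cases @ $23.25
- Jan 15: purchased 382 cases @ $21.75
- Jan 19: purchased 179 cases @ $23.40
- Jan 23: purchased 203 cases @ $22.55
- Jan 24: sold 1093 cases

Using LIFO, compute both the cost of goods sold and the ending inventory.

COGS = $24,733.45; ending inventory = $13,829.70

Jan 24, 1093 sold [LIFO — newest first]: 203 @ $22.55 + 179 @ $23.40 + 382 @ $21.75 + 302 @ $23.25 + 27 @ $23.60 = $24,733.45
Ending inventory: 334 @ $23.25 + 164 @ $23.45 + 94 @ $23.60 = $13,829.70
Check: goods available $38,563.15 = COGS $24,733.45 + ending $13,829.70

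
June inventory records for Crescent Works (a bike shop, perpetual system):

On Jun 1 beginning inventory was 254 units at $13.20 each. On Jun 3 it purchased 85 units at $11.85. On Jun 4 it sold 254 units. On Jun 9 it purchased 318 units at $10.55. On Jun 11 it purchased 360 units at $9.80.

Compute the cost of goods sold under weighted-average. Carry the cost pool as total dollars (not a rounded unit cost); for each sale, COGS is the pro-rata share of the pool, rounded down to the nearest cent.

After Jun 1: 254 on hand, pool $3,352.80 (≈ $13.2000 each)
After Jun 3: 339 on hand, pool $4,360.05 (≈ $12.8615 each)
Jun 4, sell 254: 254/339 × $4,360.05 → $3,266.82
After Jun 9: 403 on hand, pool $4,448.13 (≈ $11.0375 each)
After Jun 11: 763 on hand, pool $7,976.13 (≈ $10.4536 each)
Ending inventory (cost pool remaining) = $7,976.13

COGS = $3,266.82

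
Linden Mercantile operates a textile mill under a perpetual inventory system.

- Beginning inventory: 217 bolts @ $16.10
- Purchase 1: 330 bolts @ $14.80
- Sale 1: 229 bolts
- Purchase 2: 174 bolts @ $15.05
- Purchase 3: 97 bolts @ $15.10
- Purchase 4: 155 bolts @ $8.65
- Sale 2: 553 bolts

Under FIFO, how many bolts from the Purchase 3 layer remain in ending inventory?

Sale 1 (229) [FIFO — oldest first]: 217 @ $16.10 + 12 @ $14.80 = $3,671.30
Sale 2 (553) [FIFO — oldest first]: 318 @ $14.80 + 174 @ $15.05 + 61 @ $15.10 = $8,246.20
Total COGS = $3,671.30 + $8,246.20 = $11,917.50
Ending inventory: 36 @ $15.10 + 155 @ $8.65 = $1,884.35
Check: goods available $13,801.85 = COGS $11,917.50 + ending $1,884.35

36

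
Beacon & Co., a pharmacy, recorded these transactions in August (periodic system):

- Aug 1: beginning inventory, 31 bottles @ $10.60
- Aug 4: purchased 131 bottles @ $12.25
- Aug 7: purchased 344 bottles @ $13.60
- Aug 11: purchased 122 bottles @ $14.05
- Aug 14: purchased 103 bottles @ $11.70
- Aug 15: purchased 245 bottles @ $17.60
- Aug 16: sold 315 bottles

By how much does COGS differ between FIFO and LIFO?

FIFO COGS: 31 @ $10.60 + 131 @ $12.25 + 153 @ $13.60 = $4,014.15
LIFO COGS: 245 @ $17.60 + 70 @ $11.70 = $5,131.00
Difference = |$4,014.15 − $5,131.00| = $1,116.85

$1,116.85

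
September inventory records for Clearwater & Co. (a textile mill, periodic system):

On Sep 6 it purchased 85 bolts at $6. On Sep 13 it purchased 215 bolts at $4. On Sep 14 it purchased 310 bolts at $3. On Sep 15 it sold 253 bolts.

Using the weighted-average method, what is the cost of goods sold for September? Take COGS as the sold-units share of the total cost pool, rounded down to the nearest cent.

Sep 15, sell 253: 253/610 × $2,300.00 → $953.93
Ending inventory (cost pool remaining) = $1,346.07

COGS = $953.93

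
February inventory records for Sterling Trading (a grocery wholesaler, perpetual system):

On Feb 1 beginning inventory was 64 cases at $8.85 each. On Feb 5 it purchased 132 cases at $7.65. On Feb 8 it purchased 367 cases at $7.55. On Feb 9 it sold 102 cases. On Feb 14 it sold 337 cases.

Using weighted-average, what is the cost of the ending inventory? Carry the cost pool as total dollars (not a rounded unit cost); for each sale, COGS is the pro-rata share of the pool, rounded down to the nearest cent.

Ending inventory = $957.44

After Feb 1: 64 on hand, pool $566.40 (≈ $8.8500 each)
After Feb 5: 196 on hand, pool $1,576.20 (≈ $8.0418 each)
After Feb 8: 563 on hand, pool $4,347.05 (≈ $7.7212 each)
Feb 9, sell 102: 102/563 × $4,347.05 → $787.56
Feb 14, sell 337: 337/461 × $3,559.49 → $2,602.05
Total COGS = $787.56 + $2,602.05 = $3,389.61
Ending inventory (cost pool remaining) = $957.44
Check: goods available $4,347.05 = COGS $3,389.61 + ending $957.44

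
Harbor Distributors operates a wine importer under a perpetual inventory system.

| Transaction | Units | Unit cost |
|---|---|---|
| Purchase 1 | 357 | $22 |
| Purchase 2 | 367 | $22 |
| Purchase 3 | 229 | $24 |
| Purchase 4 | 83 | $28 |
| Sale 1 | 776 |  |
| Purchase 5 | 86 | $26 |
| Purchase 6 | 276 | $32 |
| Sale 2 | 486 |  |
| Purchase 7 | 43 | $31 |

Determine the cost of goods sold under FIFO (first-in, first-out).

COGS = $30,464

Sale 1 (776) [FIFO — oldest first]: 357 @ $22 + 367 @ $22 + 52 @ $24 = $17,176
Sale 2 (486) [FIFO — oldest first]: 177 @ $24 + 83 @ $28 + 86 @ $26 + 140 @ $32 = $13,288
Total COGS = $17,176 + $13,288 = $30,464
Ending inventory: 136 @ $32 + 43 @ $31 = $5,685
Check: goods available $36,149 = COGS $30,464 + ending $5,685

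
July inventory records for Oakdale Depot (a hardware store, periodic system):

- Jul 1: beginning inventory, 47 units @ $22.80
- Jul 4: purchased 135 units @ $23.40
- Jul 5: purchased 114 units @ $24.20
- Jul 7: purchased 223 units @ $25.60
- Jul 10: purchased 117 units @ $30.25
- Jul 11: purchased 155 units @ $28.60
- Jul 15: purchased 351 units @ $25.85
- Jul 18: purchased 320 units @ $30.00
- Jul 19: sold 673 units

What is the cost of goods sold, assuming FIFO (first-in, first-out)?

Jul 19, 673 sold [FIFO — oldest first]: 47 @ $22.80 + 135 @ $23.40 + 114 @ $24.20 + 223 @ $25.60 + 117 @ $30.25 + 37 @ $28.60 = $17,295.65
Ending inventory: 118 @ $28.60 + 351 @ $25.85 + 320 @ $30.00 = $22,048.15
Check: goods available $39,343.80 = COGS $17,295.65 + ending $22,048.15

COGS = $17,295.65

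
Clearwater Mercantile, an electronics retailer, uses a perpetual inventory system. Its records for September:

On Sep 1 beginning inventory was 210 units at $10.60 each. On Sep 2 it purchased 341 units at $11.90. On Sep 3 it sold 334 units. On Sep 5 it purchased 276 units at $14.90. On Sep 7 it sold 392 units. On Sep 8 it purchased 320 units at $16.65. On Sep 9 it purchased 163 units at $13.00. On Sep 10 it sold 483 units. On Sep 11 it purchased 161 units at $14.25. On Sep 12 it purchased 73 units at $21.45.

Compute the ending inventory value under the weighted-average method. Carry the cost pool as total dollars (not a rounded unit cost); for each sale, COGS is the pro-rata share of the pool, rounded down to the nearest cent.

Ending inventory = $5,381.42

After Sep 1: 210 on hand, pool $2,226.00 (≈ $10.6000 each)
After Sep 2: 551 on hand, pool $6,283.90 (≈ $11.4045 each)
Sep 3, sell 334: 334/551 × $6,283.90 → $3,809.11
After Sep 5: 493 on hand, pool $6,587.19 (≈ $13.3614 each)
Sep 7, sell 392: 392/493 × $6,587.19 → $5,237.68
After Sep 8: 421 on hand, pool $6,677.51 (≈ $15.8611 each)
After Sep 9: 584 on hand, pool $8,796.51 (≈ $15.0625 each)
Sep 10, sell 483: 483/584 × $8,796.51 → $7,275.19
After Sep 11: 262 on hand, pool $3,815.57 (≈ $14.5632 each)
After Sep 12: 335 on hand, pool $5,381.42 (≈ $16.0639 each)
Total COGS = $3,809.11 + $5,237.68 + $7,275.19 = $16,321.98
Ending inventory (cost pool remaining) = $5,381.42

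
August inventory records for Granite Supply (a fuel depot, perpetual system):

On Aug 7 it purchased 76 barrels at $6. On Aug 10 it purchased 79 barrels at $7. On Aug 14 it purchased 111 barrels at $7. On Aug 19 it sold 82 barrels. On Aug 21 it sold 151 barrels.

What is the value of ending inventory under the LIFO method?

Aug 19, 82 sold [LIFO — newest first]: 82 @ $7 = $574
Aug 21, 151 sold [LIFO — newest first]: 29 @ $7 + 79 @ $7 + 43 @ $6 = $1,014
Total COGS = $574 + $1,014 = $1,588
Ending inventory: 33 @ $6 = $198

Ending inventory = $198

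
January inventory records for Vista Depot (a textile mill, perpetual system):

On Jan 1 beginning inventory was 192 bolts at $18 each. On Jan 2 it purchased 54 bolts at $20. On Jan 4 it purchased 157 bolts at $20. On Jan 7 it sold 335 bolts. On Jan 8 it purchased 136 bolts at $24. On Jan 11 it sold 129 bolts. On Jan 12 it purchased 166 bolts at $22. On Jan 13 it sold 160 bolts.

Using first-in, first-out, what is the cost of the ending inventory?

Ending inventory = $1,782

Jan 7, 335 sold [FIFO — oldest first]: 192 @ $18 + 54 @ $20 + 89 @ $20 = $6,316
Jan 11, 129 sold [FIFO — oldest first]: 68 @ $20 + 61 @ $24 = $2,824
Jan 13, 160 sold [FIFO — oldest first]: 75 @ $24 + 85 @ $22 = $3,670
Total COGS = $6,316 + $2,824 + $3,670 = $12,810
Ending inventory: 81 @ $22 = $1,782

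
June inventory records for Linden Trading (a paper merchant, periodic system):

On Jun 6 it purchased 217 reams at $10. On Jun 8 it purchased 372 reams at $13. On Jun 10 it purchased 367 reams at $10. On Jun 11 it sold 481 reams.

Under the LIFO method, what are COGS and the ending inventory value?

Jun 11, 481 sold [LIFO — newest first]: 367 @ $10 + 114 @ $13 = $5,152
Ending inventory: 217 @ $10 + 258 @ $13 = $5,524
Check: goods available $10,676 = COGS $5,152 + ending $5,524

COGS = $5,152; ending inventory = $5,524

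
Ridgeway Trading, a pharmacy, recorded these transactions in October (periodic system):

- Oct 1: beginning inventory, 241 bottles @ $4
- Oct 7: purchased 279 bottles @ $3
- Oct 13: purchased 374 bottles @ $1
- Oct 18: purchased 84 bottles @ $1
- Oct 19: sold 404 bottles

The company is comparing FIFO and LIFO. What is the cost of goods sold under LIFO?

COGS = $404

FIFO COGS: 241 @ $4 + 163 @ $3 = $1,453
LIFO COGS: 84 @ $1 + 320 @ $1 = $404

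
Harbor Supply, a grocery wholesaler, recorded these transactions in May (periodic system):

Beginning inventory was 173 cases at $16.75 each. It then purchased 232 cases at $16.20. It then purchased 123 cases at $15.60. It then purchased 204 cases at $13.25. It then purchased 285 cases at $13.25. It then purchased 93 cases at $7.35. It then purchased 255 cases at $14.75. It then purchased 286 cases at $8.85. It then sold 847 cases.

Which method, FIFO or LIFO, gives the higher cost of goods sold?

FIFO COGS: 173 @ $16.75 + 232 @ $16.20 + 123 @ $15.60 + 204 @ $13.25 + 115 @ $13.25 = $12,801.70
LIFO COGS: 286 @ $8.85 + 255 @ $14.75 + 93 @ $7.35 + 213 @ $13.25 = $9,798.15

FIFO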